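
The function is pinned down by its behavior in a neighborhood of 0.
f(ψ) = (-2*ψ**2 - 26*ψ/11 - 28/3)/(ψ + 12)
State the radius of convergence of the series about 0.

The radius of convergence is 12.

Denominator factor (ψ + 12): pole of order 1 at -12, modulus 12.
The radius of convergence is the smallest modulus among the singular points: 12.


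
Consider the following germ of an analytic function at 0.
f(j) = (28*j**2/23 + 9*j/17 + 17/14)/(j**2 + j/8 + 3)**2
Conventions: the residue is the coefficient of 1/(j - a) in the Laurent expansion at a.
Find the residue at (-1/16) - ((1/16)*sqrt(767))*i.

The residue is ((13546432/1610146993)*sqrt(767))*i.

The factor j**2 + j/8 + 3 splits as (j - a)(j - a') with a = (-1/16) - ((1/16)*sqrt(767))*i, a' = (-1/16) + ((1/16)*sqrt(767))*i. At the order-2 pole a set g(j) = (j - a)^2*f(j) = [28*j**2/23 + 9*j/17 + 17/14] / (j - a')^2.
Order-2 pole: residue = g'(a); g'((-1/16) - ((1/16)*sqrt(767))*i) = ((13546432/1610146993)*sqrt(767))*i, so the residue is ((13546432/1610146993)*sqrt(767))*i.


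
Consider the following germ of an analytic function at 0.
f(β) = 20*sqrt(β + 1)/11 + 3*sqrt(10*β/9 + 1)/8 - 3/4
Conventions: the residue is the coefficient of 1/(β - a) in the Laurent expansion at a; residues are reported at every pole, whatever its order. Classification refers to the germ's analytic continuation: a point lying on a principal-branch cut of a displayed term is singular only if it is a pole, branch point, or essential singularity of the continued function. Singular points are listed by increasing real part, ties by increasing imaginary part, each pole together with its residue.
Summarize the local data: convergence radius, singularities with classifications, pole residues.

Branch term (20/11)*sqrt(1 - β/(-1)): its argument vanishes at β = -1, a square-root branch point, modulus 1.
Branch term (3/8)*sqrt(1 - β/(-9/10)): its argument vanishes at β = -9/10, a square-root branch point, modulus 9/10.
The radius of convergence is the smallest modulus among the singular points: 9/10.
List the singular points by increasing real part (a conjugate pair: the negative imaginary part first).

Radius of convergence at 0: 9/10.
At -1: an algebraic (square-root) branch point.
At -9/10: an algebraic (square-root) branch point.


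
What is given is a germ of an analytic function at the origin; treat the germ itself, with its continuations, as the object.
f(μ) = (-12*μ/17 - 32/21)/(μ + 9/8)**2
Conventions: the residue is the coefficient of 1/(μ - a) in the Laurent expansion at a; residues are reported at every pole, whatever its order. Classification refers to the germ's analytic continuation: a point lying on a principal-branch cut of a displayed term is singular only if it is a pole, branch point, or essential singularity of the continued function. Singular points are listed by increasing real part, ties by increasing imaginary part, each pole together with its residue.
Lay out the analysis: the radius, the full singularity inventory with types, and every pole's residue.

Denominator factor (μ + 9/8)^2: pole of order 2 at -9/8, modulus 9/8.
The radius of convergence is the smallest modulus among the singular points: 9/8.
At the order-2 pole -9/8 set g(μ) = (μ - (-9/8))^2*f(μ) = -12*μ/17 - 32/21.
Order-2 pole: residue = g'(a); g'(-9/8) = -12/17, so the residue is -12/17.

Radius of convergence at 0: 9/8.
At -9/8: a pole of order 2; residue -12/17.


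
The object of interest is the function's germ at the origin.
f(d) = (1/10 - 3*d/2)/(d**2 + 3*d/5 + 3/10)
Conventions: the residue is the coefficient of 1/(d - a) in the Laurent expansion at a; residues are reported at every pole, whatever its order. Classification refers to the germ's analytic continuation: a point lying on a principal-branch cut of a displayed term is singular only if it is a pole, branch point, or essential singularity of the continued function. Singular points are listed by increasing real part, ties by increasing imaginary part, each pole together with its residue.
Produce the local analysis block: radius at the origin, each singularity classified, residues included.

Denominator factor (d**2 + 3*d/5 + 3/10): discriminant -21/25, complex-conjugate roots (-3/10) + ((1/10)*sqrt(21))*i and (-3/10) - ((1/10)*sqrt(21))*i; poles of order 1, moduli (1/10)*sqrt(30) and (1/10)*sqrt(30).
The radius of convergence is the smallest modulus among the singular points: (1/10)*sqrt(30).
The factor d**2 + 3*d/5 + 3/10 splits as (d - a)(d - a') with a = (-3/10) - ((1/10)*sqrt(21))*i, a' = (-3/10) + ((1/10)*sqrt(21))*i. At the order-1 pole a set g(d) = (d - a)*f(d) = [1/10 - 3*d/2] / (d - a').
Simple pole: residue = g(a) at a = (-3/10) - ((1/10)*sqrt(21))*i, which is (-3/4) + ((11/84)*sqrt(21))*i.
The factor d**2 + 3*d/5 + 3/10 splits as (d - a)(d - a') with a = (-3/10) + ((1/10)*sqrt(21))*i, a' = (-3/10) - ((1/10)*sqrt(21))*i. At the order-1 pole a set g(d) = (d - a)*f(d) = [1/10 - 3*d/2] / (d - a').
Simple pole: residue = g(a) at a = (-3/10) + ((1/10)*sqrt(21))*i, which is (-3/4) - ((11/84)*sqrt(21))*i.
List the singular points by increasing real part (a conjugate pair: the negative imaginary part first).

Radius of convergence at 0: (1/10)*sqrt(30).
At (-3/10) - ((1/10)*sqrt(21))*i: a pole of order 1; residue (-3/4) + ((11/84)*sqrt(21))*i.
At (-3/10) + ((1/10)*sqrt(21))*i: a pole of order 1; residue (-3/4) - ((11/84)*sqrt(21))*i.


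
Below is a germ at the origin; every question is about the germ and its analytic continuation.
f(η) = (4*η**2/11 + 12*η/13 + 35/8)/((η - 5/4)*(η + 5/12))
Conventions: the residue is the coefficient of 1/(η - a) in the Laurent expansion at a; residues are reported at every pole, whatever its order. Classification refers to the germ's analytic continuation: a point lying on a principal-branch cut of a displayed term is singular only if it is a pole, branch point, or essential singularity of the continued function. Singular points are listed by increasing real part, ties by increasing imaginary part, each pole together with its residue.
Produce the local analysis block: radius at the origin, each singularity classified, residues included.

Radius of convergence at 0: 5/12.
At -5/12: a pole of order 1; residue -8347/3432.
At 5/4: a pole of order 1; residue 4185/1144.

Denominator factor (η + 5/12): pole of order 1 at -5/12, modulus 5/12.
Denominator factor (η - 5/4): pole of order 1 at 5/4, modulus 5/4.
The radius of convergence is the smallest modulus among the singular points: 5/12.
At the order-1 pole -5/12 set g(η) = (η - (-5/12))*f(η) = (4*η**2/11 + 12*η/13 + 35/8)/(η - 5/4).
Simple pole: residue = g(a) at a = -5/12, which is -8347/3432.
At the order-1 pole 5/4 set g(η) = (η - (5/4))*f(η) = (4*η**2/11 + 12*η/13 + 35/8)/(η + 5/12).
Simple pole: residue = g(a) at a = 5/4, which is 4185/1144.
List the singular points by increasing real part (a conjugate pair: the negative imaginary part first).


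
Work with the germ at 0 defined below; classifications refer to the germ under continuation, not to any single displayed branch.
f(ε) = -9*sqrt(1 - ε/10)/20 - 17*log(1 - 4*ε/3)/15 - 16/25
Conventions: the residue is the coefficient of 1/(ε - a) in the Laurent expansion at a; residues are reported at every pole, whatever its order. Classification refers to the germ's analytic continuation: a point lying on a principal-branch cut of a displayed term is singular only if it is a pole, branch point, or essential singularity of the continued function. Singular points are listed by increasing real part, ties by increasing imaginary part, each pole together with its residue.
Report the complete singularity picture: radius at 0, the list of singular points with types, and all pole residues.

Branch term (-17/15)*log(1 - ε/(3/4)): its argument vanishes at ε = 3/4, a logarithmic branch point, modulus 3/4.
Branch term (-9/20)*sqrt(1 - ε/(10)): its argument vanishes at ε = 10, a square-root branch point, modulus 10.
The radius of convergence is the smallest modulus among the singular points: 3/4.
List the singular points by increasing real part (a conjugate pair: the negative imaginary part first).

Radius of convergence at 0: 3/4.
At 3/4: a logarithmic branch point.
At 10: an algebraic (square-root) branch point.


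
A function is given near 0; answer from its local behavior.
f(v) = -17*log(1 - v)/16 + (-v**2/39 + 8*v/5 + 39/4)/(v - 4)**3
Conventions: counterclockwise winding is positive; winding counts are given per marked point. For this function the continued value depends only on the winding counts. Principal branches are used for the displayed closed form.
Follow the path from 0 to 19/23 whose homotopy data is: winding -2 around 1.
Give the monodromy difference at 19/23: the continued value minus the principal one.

The rational part is single-valued and drops out of the difference; each branch term changes only by its own monodromy.
(-17/16)*log(1 - v/(1)): each positive loop around 1 adds 2*pi*i to the log, so winding -2 contributes (-17/16)*(-2)*2*pi*i = (17/4)*pi*i.
Summing the contributions at v = 19/23 gives (17/4)*pi*i.

Continued minus principal equals (17/4)*pi*i.


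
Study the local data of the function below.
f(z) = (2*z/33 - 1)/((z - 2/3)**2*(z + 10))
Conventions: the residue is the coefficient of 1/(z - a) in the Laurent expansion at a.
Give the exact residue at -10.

At the order-1 pole -10 set g(z) = (z - (-10))*f(z) = (2*z/33 - 1)/(z - 2/3)**2.
Simple pole: residue = g(a) at a = -10, which is -159/11264.

The residue is -159/11264.


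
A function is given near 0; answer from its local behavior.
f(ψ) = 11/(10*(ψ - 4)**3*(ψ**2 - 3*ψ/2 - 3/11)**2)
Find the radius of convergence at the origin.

The radius of convergence is -3/4 + (7/44)*sqrt(33).

Denominator factor (ψ**2 - 3*ψ/2 - 3/11)^2: discriminant 147/44, real irrational roots 3/4 + (7/44)*sqrt(33) and 3/4 - (7/44)*sqrt(33); poles of order 2, moduli 3/4 + (7/44)*sqrt(33) and -3/4 + (7/44)*sqrt(33).
Denominator factor (ψ - 4)^3: pole of order 3 at 4, modulus 4.
The radius of convergence is the smallest modulus among the singular points: -3/4 + (7/44)*sqrt(33).


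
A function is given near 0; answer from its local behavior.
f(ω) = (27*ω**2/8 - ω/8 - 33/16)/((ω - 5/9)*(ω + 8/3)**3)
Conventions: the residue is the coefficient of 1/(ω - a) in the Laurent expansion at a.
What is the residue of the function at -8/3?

At the order-3 pole -8/3 set g(ω) = (ω - (-8/3))^3*f(ω) = (27*ω**2/8 - ω/8 - 33/16)/(ω - 5/9).
Order-3 pole: residue = g''(a)/2; g''(-8/3) = 12717/195112, so the residue is 12717/390224.

The residue is 12717/390224.


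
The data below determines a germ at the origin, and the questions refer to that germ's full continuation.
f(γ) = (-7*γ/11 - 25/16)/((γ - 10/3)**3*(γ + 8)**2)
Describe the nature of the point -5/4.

The point is a regular point.

Denominator factors: γ + 8 = 27/4 at γ = -5/4; γ - 10/3 = -55/12 at γ = -5/4 — none vanishes.
So the germ continues analytically to -5/4.


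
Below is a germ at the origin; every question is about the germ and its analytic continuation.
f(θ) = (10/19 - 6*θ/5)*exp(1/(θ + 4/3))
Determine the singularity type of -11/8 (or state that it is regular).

The point is a regular point.

There is no denominator, hence no pole anywhere.
The essential point of exp(1/(θ - (-4/3))) is -4/3, not -11/8.
So the germ continues analytically to -11/8.


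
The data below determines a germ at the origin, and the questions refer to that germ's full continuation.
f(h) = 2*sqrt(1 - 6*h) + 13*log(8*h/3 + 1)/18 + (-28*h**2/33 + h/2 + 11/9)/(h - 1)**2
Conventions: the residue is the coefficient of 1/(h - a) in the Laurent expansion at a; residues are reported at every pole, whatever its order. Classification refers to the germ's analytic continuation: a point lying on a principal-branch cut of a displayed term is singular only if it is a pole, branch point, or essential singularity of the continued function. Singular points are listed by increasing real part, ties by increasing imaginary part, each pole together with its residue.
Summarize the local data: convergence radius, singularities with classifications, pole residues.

Denominator factor (h - 1)^2: pole of order 2 at 1, modulus 1.
Branch term (13/18)*log(1 - h/(-3/8)): its argument vanishes at h = -3/8, a logarithmic branch point, modulus 3/8.
Branch term (2)*sqrt(1 - h/(1/6)): its argument vanishes at h = 1/6, a square-root branch point, modulus 1/6.
The radius of convergence is the smallest modulus among the singular points: 1/6.
The branch terms are analytic at 1 and contribute nothing to the residue; only the rational part matters.
At the order-2 pole 1 set g(h) = (h - (1))^2*(rational part) = -28*h**2/33 + h/2 + 11/9.
Order-2 pole: residue = g'(a); g'(1) = -79/66, so the residue is -79/66.
List the singular points by increasing real part (a conjugate pair: the negative imaginary part first).

Radius of convergence at 0: 1/6.
At -3/8: a logarithmic branch point.
At 1/6: an algebraic (square-root) branch point.
At 1: a pole of order 2; residue -79/66.


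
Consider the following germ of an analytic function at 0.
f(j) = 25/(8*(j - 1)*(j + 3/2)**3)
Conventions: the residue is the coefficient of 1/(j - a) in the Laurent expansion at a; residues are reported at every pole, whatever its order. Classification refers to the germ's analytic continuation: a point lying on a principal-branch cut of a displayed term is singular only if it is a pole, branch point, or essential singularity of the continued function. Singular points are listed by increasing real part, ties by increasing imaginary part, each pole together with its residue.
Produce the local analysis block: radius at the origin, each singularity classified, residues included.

Denominator factor (j - 1): pole of order 1 at 1, modulus 1.
Denominator factor (j + 3/2)^3: pole of order 3 at -3/2, modulus 3/2.
The radius of convergence is the smallest modulus among the singular points: 1.
At the order-3 pole -3/2 set g(j) = (j - (-3/2))^3*f(j) = 25/(8*(j - 1)).
Order-3 pole: residue = g''(a)/2; g''(-3/2) = -2/5, so the residue is -1/5.
At the order-1 pole 1 set g(j) = (j - (1))*f(j) = 25/(8*(j + 3/2)**3).
Simple pole: residue = g(a) at a = 1, which is 1/5.
List the singular points by increasing real part (a conjugate pair: the negative imaginary part first).

Radius of convergence at 0: 1.
At -3/2: a pole of order 3; residue -1/5.
At 1: a pole of order 1; residue 1/5.


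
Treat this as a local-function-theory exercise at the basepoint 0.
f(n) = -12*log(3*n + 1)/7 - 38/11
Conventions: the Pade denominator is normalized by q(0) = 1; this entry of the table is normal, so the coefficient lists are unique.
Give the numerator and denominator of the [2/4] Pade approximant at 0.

The Pade approximant has numerator coefficients [-38/11, -2120584/116501, -240496884/11067595]; denominator coefficients [1, 108674/28747, 416169/143735, -48114/143735, 7425/57494].

Taylor coefficients needed (expand at 0): a_0 = -38/11, a_1 = -36/7, a_2 = 54/7, a_3 = -108/7, a_4 = 243/7, a_5 = -2916/35, a_6 = 1458/7.
Write the denominator as Q(n) = 1 + q1*n + q2*n^2 + q3*n^3 + q4*n^4. Requiring Q*f - P = O(n^7) with deg P <= 2 kills the coefficients of n^3..n^6 in Q*f:
  n^3: a_3 + q1*a_2 + q2*a_1 + q3*a_0 = 0, i.e. -108/7 + (54/7)*q1 + (-36/7)*q2 + (-38/11)*q3 = 0.
  n^4: a_4 + q1*a_3 + q2*a_2 + q3*a_1 + q4*a_0 = 0, i.e. 243/7 + (-108/7)*q1 + (54/7)*q2 + (-36/7)*q3 + (-38/11)*q4 = 0.
  n^5: a_5 + q1*a_4 + q2*a_3 + q3*a_2 + q4*a_1 = 0, i.e. -2916/35 + (243/7)*q1 + (-108/7)*q2 + (54/7)*q3 + (-36/7)*q4 = 0.
  n^6: a_6 + q1*a_5 + q2*a_4 + q3*a_3 + q4*a_2 = 0, i.e. 1458/7 + (-2916/35)*q1 + (243/7)*q2 + (-108/7)*q3 + (54/7)*q4 = 0.
Solving this linear system: q1 = 108674/28747, q2 = 416169/143735, q3 = -48114/143735, q4 = 7425/57494.
The numerator is Q*f truncated at degree 2: P0 = a_0 = -38/11; P1 = a_1 + q1*a_0 = -2120584/116501; P2 = a_2 + q1*a_1 + q2*a_0 = -240496884/11067595.


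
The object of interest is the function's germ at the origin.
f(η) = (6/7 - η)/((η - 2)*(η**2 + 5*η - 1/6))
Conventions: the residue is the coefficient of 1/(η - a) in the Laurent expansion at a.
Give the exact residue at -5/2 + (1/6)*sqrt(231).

The factor η**2 + 5*η - 1/6 splits as (η - a)(η - a') with a = -5/2 + (1/6)*sqrt(231), a' = -5/2 - (1/6)*sqrt(231). At the order-1 pole a set g(η) = (η - a)*f(η) = [(6/7 - η)/(η - 2)] / (η - a').
Simple pole: residue = g(a) at a = -5/2 + (1/6)*sqrt(231), which is 24/581 - (365/44737)*sqrt(231).

The residue is 24/581 - (365/44737)*sqrt(231).


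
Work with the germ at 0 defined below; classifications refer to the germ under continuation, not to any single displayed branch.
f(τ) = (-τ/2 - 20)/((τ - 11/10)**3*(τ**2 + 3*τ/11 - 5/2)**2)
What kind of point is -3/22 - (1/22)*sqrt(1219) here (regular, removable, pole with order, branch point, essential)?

The point is a pole of order 2.

The denominator factor τ**2 + 3*τ/11 - 5/2 vanishes at -3/22 - (1/22)*sqrt(1219) and appears to the power 2; the numerator there equals -877/44 + (1/44)*sqrt(1219), nonzero, and no other factor vanishes.
Hence a pole whose order is the multiplicity, 2.


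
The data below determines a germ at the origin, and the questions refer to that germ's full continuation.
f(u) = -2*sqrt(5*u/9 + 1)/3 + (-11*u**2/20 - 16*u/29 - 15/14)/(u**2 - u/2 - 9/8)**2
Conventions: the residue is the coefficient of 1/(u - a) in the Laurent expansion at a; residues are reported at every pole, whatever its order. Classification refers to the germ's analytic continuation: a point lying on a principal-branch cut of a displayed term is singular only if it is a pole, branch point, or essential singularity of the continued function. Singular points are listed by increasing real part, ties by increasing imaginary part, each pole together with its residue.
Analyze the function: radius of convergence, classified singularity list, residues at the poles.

Denominator factor (u**2 - u/2 - 9/8)^2: discriminant 19/4, real irrational roots 1/4 + (1/4)*sqrt(19) and 1/4 - (1/4)*sqrt(19); poles of order 2, moduli 1/4 + (1/4)*sqrt(19) and -1/4 + (1/4)*sqrt(19).
Branch term (-2/3)*sqrt(1 - u/(-9/5)): its argument vanishes at u = -9/5, a square-root branch point, modulus 9/5.
The radius of convergence is the smallest modulus among the singular points: -1/4 + (1/4)*sqrt(19).
The branch term is analytic at 1/4 - (1/4)*sqrt(19) and contributes nothing to the residue; only the rational part matters.
The factor u**2 - u/2 - 9/8 splits as (u - a)(u - a') with a = 1/4 - (1/4)*sqrt(19), a' = 1/4 + (1/4)*sqrt(19). At the order-2 pole a set g(u) = (u - a)^2*(rational part) = [-11*u**2/20 - 16*u/29 - 15/14] / (u - a')^2.
Order-2 pole: residue = g'(a); g'(1/4 - (1/4)*sqrt(19)) = -(19183/732830)*sqrt(19), so the residue is -(19183/732830)*sqrt(19).
The branch term is analytic at 1/4 + (1/4)*sqrt(19) and contributes nothing to the residue; only the rational part matters.
The factor u**2 - u/2 - 9/8 splits as (u - a)(u - a') with a = 1/4 + (1/4)*sqrt(19), a' = 1/4 - (1/4)*sqrt(19). At the order-2 pole a set g(u) = (u - a)^2*(rational part) = [-11*u**2/20 - 16*u/29 - 15/14] / (u - a')^2.
Order-2 pole: residue = g'(a); g'(1/4 + (1/4)*sqrt(19)) = (19183/732830)*sqrt(19), so the residue is (19183/732830)*sqrt(19).
List the singular points by increasing real part (a conjugate pair: the negative imaginary part first).

Radius of convergence at 0: -1/4 + (1/4)*sqrt(19).
At -9/5: an algebraic (square-root) branch point.
At 1/4 - (1/4)*sqrt(19): a pole of order 2; residue -(19183/732830)*sqrt(19).
At 1/4 + (1/4)*sqrt(19): a pole of order 2; residue (19183/732830)*sqrt(19).


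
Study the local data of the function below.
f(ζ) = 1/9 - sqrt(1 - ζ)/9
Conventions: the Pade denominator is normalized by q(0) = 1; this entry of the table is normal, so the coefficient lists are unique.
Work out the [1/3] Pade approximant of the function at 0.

Taylor coefficients needed (expand at 0): a_0 = 0, a_1 = 1/18, a_2 = 1/72, a_3 = 1/144, a_4 = 5/1152.
Write the denominator as Q(ζ) = 1 + q1*ζ + q2*ζ^2 + q3*ζ^3. Requiring Q*f - P = O(ζ^5) with deg P <= 1 kills the coefficients of ζ^2..ζ^4 in Q*f:
  ζ^2: a_2 + q1*a_1 + q2*a_0 = 0, i.e. 1/72 + (1/18)*q1 + (0)*q2 = 0.
  ζ^3: a_3 + q1*a_2 + q2*a_1 + q3*a_0 = 0, i.e. 1/144 + (1/72)*q1 + (1/18)*q2 + (0)*q3 = 0.
  ζ^4: a_4 + q1*a_3 + q2*a_2 + q3*a_1 = 0, i.e. 5/1152 + (1/144)*q1 + (1/72)*q2 + (1/18)*q3 = 0.
Solving this linear system: q1 = -1/4, q2 = -1/16, q3 = -1/32.
The numerator is Q*f truncated at degree 1: P0 = a_0 = 0; P1 = a_1 + q1*a_0 = 1/18.

The Pade approximant has numerator coefficients [0, 1/18]; denominator coefficients [1, -1/4, -1/16, -1/32].


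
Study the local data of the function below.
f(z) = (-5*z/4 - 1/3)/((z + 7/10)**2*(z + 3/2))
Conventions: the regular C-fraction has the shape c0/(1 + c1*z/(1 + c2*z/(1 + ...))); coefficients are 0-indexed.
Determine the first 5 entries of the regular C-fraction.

The regular C-fraction coefficients are [-200/441, -19/84, 11275/532, -1063344/59983, -1663298/29973009].

Taylor coefficients (expand at 0): a_0 = -200/441, a_1 = -950/9261, a_2 = 418300/194481, a_3 = -26781200/4084101, a_4 = 1265936800/85766121.
c0 = a_0 = -200/441. Peel one level at a time: if S = 1 + c*z/S' with S'(0) = 1, then c is the z-coefficient of S and S' = c*z/(S - 1).
S_1 = c0/f = 1 + (-19/84)*z + (11275/2352)*z^2 + ...; c1 = -19/84.
S_2 = c1*z/(S_1 - 1) = 1 + (11275/532)*z + (6645900/17689)*z^2 + ...; c2 = 11275/532.
S_3 = c2*z/(S_2 - 1) = 1 + (-1063344/59983)*z + (-200096/203401)*z^2 + ...; c3 = -1063344/59983.
S_4 = c3*z/(S_3 - 1) = 1 + (-1663298/29973009)*z + ...; c4 = -1663298/29973009.


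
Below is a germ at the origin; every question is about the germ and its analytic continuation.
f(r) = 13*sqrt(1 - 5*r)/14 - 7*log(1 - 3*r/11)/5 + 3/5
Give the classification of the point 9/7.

There is no denominator, hence no pole anywhere.
Branch term sqrt(1 - r/(1/5)): argument at 9/7 is -38/7, nonzero, so 9/7 is not its branch point (a point on a principal cut is still regular for the continued germ).
Branch term log(1 - r/(11/3)): argument at 9/7 is 50/77, nonzero, so 9/7 is not its branch point (a point on a principal cut is still regular for the continued germ).
So the germ continues analytically to 9/7.

The point is a regular point.


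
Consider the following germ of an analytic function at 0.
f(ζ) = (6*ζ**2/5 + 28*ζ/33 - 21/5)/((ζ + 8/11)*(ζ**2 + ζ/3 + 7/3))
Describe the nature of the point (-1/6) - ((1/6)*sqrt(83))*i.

The denominator factor ζ**2 + ζ/3 + 7/3 vanishes at (-1/6) - ((1/6)*sqrt(83))*i and appears to the power 1; the numerator there equals (-3502/495) - ((37/495)*sqrt(83))*i, nonzero, and no other factor vanishes.
Hence a pole whose order is the multiplicity, 1.

The point is a pole of order 1.


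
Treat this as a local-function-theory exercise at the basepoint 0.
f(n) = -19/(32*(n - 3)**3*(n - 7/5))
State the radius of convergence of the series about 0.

Denominator factor (n - 7/5): pole of order 1 at 7/5, modulus 7/5.
Denominator factor (n - 3)^3: pole of order 3 at 3, modulus 3.
The radius of convergence is the smallest modulus among the singular points: 7/5.

The radius of convergence is 7/5.


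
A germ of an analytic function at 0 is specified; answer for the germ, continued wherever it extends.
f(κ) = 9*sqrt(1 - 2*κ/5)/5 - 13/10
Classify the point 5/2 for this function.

The point is an algebraic (square-root) branch point.

The term (9/5)*sqrt(1 - κ/(5/2)) has argument 1 - 5/2/(5/2) = 0 at 5/2: a square-root (algebraic, two-sheeted) branch point; the remaining terms are analytic or single-valued there.


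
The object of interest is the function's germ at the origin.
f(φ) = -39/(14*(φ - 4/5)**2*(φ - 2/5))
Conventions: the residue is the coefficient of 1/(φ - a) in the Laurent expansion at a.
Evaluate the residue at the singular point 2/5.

The residue is -975/56.

At the order-1 pole 2/5 set g(φ) = (φ - (2/5))*f(φ) = -39/(14*(φ - 4/5)**2).
Simple pole: residue = g(a) at a = 2/5, which is -975/56.


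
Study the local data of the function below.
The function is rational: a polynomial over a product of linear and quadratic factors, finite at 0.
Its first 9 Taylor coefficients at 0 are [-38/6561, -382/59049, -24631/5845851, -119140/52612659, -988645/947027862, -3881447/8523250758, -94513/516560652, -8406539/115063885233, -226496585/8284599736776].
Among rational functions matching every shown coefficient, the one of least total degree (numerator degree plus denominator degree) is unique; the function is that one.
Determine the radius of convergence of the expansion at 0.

The radius of convergence is -1/3 + (1/3)*sqrt(55).

No rational of total degree below 7 reproduces all 9 coefficients; solving the [2/5] Pade equations on them gives f(w) = (-w**2/22 - 16*w/9 - 19/6)/((w - 9/2)**3*(w**2 - 2*w/3 - 6)), whose expansion matches every shown term.
Denominator factor (w**2 - 2*w/3 - 6): discriminant 220/9, real irrational roots 1/3 + (1/3)*sqrt(55) and 1/3 - (1/3)*sqrt(55); poles of order 1, moduli 1/3 + (1/3)*sqrt(55) and -1/3 + (1/3)*sqrt(55).
Denominator factor (w - 9/2)^3: pole of order 3 at 9/2, modulus 9/2.
The radius of convergence is the smallest modulus among the singular points: -1/3 + (1/3)*sqrt(55).


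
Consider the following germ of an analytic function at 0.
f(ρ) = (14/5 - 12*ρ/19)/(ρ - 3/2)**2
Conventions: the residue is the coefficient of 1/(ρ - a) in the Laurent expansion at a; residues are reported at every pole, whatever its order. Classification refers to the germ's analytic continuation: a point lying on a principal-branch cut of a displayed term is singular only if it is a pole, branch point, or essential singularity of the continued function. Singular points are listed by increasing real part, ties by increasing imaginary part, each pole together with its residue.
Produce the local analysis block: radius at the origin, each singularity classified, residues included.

Radius of convergence at 0: 3/2.
At 3/2: a pole of order 2; residue -12/19.

Denominator factor (ρ - 3/2)^2: pole of order 2 at 3/2, modulus 3/2.
The radius of convergence is the smallest modulus among the singular points: 3/2.
At the order-2 pole 3/2 set g(ρ) = (ρ - (3/2))^2*f(ρ) = 14/5 - 12*ρ/19.
Order-2 pole: residue = g'(a); g'(3/2) = -12/19, so the residue is -12/19.


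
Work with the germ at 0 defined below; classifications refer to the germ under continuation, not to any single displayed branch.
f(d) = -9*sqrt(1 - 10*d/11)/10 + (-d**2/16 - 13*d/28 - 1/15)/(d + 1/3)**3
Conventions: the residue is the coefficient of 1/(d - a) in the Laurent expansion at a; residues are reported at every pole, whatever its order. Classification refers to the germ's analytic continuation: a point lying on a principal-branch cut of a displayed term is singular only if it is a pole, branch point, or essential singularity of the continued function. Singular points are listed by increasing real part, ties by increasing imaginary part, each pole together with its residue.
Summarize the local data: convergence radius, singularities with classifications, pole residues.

Denominator factor (d + 1/3)^3: pole of order 3 at -1/3, modulus 1/3.
Branch term (-9/10)*sqrt(1 - d/(11/10)): its argument vanishes at d = 11/10, a square-root branch point, modulus 11/10.
The radius of convergence is the smallest modulus among the singular points: 1/3.
The branch term is analytic at -1/3 and contributes nothing to the residue; only the rational part matters.
At the order-3 pole -1/3 set g(d) = (d - (-1/3))^3*(rational part) = -d**2/16 - 13*d/28 - 1/15.
Order-3 pole: residue = g''(a)/2; g''(-1/3) = -1/8, so the residue is -1/16.
List the singular points by increasing real part (a conjugate pair: the negative imaginary part first).

Radius of convergence at 0: 1/3.
At -1/3: a pole of order 3; residue -1/16.
At 11/10: an algebraic (square-root) branch point.


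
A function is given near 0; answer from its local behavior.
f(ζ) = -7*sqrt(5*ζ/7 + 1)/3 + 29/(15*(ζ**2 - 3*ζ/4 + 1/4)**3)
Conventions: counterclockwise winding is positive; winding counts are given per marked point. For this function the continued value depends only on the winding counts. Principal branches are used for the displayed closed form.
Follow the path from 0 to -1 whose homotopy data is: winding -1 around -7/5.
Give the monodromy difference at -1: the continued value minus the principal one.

The rational part is single-valued and drops out of the difference; each branch term changes only by its own monodromy.
(-7/3)*sqrt(1 - ζ/(-7/5)): winding -1 is odd, the square root flips sign, contributing -2*(-7/3)*sqrt(1 - (-1)/(-7/5)) = -2*(-7/3)*sqrt(2/7) = (2/3)*sqrt(14).
Summing the contributions at ζ = -1 gives (2/3)*sqrt(14).

Continued minus principal equals (2/3)*sqrt(14).


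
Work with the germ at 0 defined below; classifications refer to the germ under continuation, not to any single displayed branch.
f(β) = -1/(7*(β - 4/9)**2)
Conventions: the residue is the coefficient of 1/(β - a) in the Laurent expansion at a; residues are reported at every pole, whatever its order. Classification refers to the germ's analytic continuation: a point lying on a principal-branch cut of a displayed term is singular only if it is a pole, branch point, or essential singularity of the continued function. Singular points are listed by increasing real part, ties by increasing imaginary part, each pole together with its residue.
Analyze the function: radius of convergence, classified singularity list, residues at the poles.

Radius of convergence at 0: 4/9.
At 4/9: a pole of order 2; residue 0.

Denominator factor (β - 4/9)^2: pole of order 2 at 4/9, modulus 4/9.
The radius of convergence is the smallest modulus among the singular points: 4/9.
At the order-2 pole 4/9 set g(β) = (β - (4/9))^2*f(β) = -1/7.
Order-2 pole: residue = g'(a); g'(4/9) = 0, so the residue is 0.


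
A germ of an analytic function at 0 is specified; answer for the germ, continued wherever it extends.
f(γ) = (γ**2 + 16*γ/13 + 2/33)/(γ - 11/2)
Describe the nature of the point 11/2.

The denominator factor γ - 11/2 vanishes at 11/2 and appears to the power 1; the numerator there equals 63629/1716, nonzero, and no other factor vanishes.
Hence a pole whose order is the multiplicity, 1.

The point is a pole of order 1.


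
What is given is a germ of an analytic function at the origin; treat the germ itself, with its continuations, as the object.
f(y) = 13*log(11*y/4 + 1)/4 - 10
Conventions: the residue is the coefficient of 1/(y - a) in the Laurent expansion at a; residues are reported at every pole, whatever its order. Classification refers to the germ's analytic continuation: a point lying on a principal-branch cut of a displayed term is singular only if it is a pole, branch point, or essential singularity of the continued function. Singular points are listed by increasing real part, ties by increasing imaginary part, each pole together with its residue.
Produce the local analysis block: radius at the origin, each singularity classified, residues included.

Radius of convergence at 0: 4/11.
At -4/11: a logarithmic branch point.

Branch term (13/4)*log(1 - y/(-4/11)): its argument vanishes at y = -4/11, a logarithmic branch point, modulus 4/11.
The radius of convergence is the smallest modulus among the singular points: 4/11.


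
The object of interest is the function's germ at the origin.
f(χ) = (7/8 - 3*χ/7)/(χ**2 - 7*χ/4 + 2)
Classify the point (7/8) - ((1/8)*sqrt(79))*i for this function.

The denominator factor χ**2 - 7*χ/4 + 2 vanishes at (7/8) - ((1/8)*sqrt(79))*i and appears to the power 1; the numerator there equals (1/2) + ((3/56)*sqrt(79))*i, nonzero, and no other factor vanishes.
Hence a pole whose order is the multiplicity, 1.

The point is a pole of order 1.


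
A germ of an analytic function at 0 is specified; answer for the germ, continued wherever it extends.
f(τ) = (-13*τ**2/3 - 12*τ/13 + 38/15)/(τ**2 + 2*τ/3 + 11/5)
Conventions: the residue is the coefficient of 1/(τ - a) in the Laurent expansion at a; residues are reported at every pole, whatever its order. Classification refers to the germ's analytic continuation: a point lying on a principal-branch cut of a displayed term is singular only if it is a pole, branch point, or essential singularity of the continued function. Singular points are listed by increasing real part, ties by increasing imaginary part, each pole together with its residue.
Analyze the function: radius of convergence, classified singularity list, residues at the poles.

Radius of convergence at 0: (1/5)*sqrt(55).
At (-1/3) - ((1/15)*sqrt(470))*i: a pole of order 1; residue (115/117) + ((20027/109980)*sqrt(470))*i.
At (-1/3) + ((1/15)*sqrt(470))*i: a pole of order 1; residue (115/117) - ((20027/109980)*sqrt(470))*i.


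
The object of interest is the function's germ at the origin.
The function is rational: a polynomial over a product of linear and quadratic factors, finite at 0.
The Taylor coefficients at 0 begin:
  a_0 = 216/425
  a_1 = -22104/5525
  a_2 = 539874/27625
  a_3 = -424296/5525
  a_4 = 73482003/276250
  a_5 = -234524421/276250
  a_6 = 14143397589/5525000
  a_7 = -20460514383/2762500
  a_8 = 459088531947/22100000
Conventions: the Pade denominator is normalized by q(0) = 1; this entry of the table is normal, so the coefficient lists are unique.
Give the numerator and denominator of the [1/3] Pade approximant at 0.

The Pade approximant has numerator coefficients [216/425, -213569177184/548930048875]; denominator coefficients [1, 706035767/99353855, 6949433007/397415420, 15398644313/993538550].

Taylor coefficients needed (read off): a_0 = 216/425, a_1 = -22104/5525, a_2 = 539874/27625, a_3 = -424296/5525, a_4 = 73482003/276250.
Write the denominator as Q(μ) = 1 + q1*μ + q2*μ^2 + q3*μ^3. Requiring Q*f - P = O(μ^5) with deg P <= 1 kills the coefficients of μ^2..μ^4 in Q*f:
  μ^2: a_2 + q1*a_1 + q2*a_0 = 0, i.e. 539874/27625 + (-22104/5525)*q1 + (216/425)*q2 = 0.
  μ^3: a_3 + q1*a_2 + q2*a_1 + q3*a_0 = 0, i.e. -424296/5525 + (539874/27625)*q1 + (-22104/5525)*q2 + (216/425)*q3 = 0.
  μ^4: a_4 + q1*a_3 + q2*a_2 + q3*a_1 = 0, i.e. 73482003/276250 + (-424296/5525)*q1 + (539874/27625)*q2 + (-22104/5525)*q3 = 0.
Solving this linear system: q1 = 706035767/99353855, q2 = 6949433007/397415420, q3 = 15398644313/993538550.
The numerator is Q*f truncated at degree 1: P0 = a_0 = 216/425; P1 = a_1 + q1*a_0 = -213569177184/548930048875.


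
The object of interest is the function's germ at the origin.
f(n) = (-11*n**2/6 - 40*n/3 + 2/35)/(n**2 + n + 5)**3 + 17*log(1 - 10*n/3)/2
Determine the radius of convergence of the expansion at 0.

The radius of convergence is 3/10.

Denominator factor (n**2 + n + 5)^3: discriminant -19, complex-conjugate roots (-1/2) + ((1/2)*sqrt(19))*i and (-1/2) - ((1/2)*sqrt(19))*i; poles of order 3, moduli sqrt(5) and sqrt(5).
Branch term (17/2)*log(1 - n/(3/10)): its argument vanishes at n = 3/10, a logarithmic branch point, modulus 3/10.
The radius of convergence is the smallest modulus among the singular points: 3/10.


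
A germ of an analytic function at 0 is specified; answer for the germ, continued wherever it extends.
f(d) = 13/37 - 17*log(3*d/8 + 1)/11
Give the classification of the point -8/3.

The point is a logarithmic branch point.

The term (-17/11)*log(1 - d/(-8/3)) has argument 1 - -8/3/(-8/3) = 0 at -8/3: a logarithmic (infinitely-sheeted) branch point; the remaining terms are analytic or single-valued there.


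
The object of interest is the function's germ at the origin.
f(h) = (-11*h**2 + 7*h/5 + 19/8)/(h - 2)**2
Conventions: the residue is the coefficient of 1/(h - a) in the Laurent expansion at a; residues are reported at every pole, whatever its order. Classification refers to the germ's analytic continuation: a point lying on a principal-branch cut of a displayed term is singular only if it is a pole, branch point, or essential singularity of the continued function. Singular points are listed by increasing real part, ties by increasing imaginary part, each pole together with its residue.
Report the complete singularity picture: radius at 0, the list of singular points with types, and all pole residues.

Denominator factor (h - 2)^2: pole of order 2 at 2, modulus 2.
The radius of convergence is the smallest modulus among the singular points: 2.
At the order-2 pole 2 set g(h) = (h - (2))^2*f(h) = -11*h**2 + 7*h/5 + 19/8.
Order-2 pole: residue = g'(a); g'(2) = -213/5, so the residue is -213/5.

Radius of convergence at 0: 2.
At 2: a pole of order 2; residue -213/5.


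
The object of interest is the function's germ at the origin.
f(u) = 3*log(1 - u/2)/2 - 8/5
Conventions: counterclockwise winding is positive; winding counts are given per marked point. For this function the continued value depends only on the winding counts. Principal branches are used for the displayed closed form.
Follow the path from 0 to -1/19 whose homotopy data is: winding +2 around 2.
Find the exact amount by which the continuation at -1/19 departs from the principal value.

Continued minus principal equals (6)*pi*i.

The rational part is single-valued and drops out of the difference; each branch term changes only by its own monodromy.
(3/2)*log(1 - u/(2)): each positive loop around 2 adds 2*pi*i to the log, so winding +2 contributes (3/2)*(2)*2*pi*i = (6)*pi*i.
Summing the contributions at u = -1/19 gives (6)*pi*i.


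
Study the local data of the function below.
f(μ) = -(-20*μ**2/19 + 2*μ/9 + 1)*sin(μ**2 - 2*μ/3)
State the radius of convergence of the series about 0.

The factor -sin(μ**2 - 2*μ/3) is entire and contributes no finite singular point.
The polynomial part has no poles.
No finite singular points: the Taylor series at 0 converges everywhere.

The radius of convergence is infinite.


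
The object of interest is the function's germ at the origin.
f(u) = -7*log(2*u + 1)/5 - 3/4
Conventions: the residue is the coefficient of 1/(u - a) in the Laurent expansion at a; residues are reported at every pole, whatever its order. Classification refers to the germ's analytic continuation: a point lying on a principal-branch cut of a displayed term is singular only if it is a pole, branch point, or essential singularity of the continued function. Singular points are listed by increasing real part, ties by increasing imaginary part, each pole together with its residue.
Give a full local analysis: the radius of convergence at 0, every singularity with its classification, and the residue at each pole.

Branch term (-7/5)*log(1 - u/(-1/2)): its argument vanishes at u = -1/2, a logarithmic branch point, modulus 1/2.
The radius of convergence is the smallest modulus among the singular points: 1/2.

Radius of convergence at 0: 1/2.
At -1/2: a logarithmic branch point.


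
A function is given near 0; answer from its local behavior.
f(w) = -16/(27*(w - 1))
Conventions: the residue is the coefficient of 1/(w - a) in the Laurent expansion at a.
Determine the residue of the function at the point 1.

At the order-1 pole 1 set g(w) = (w - (1))*f(w) = -16/27.
Simple pole: residue = g(a) at a = 1, which is -16/27.

The residue is -16/27.


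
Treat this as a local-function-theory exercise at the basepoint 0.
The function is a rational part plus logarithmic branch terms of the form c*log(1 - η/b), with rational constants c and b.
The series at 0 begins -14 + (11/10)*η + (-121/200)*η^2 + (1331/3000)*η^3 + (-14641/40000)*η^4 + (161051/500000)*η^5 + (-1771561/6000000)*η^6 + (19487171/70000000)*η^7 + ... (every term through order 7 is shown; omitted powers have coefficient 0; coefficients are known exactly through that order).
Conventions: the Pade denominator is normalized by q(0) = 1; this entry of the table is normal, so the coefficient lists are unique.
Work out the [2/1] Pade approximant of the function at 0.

The Pade approximant has numerator coefficients [-14, -55/6, 121/600]; denominator coefficients [1, 11/15].

Taylor coefficients needed (read off): a_0 = -14, a_1 = 11/10, a_2 = -121/200, a_3 = 1331/3000.
Write the denominator as Q(η) = 1 + q1*η. Requiring Q*f - P = O(η^4) with deg P <= 2 kills the coefficients of η^3..η^3 in Q*f:
  η^3: a_3 + q1*a_2 = 0, i.e. 1331/3000 + (-121/200)*q1 = 0.
Solving this linear system: q1 = 11/15.
The numerator is Q*f truncated at degree 2: P0 = a_0 = -14; P1 = a_1 + q1*a_0 = -55/6; P2 = a_2 + q1*a_1 = 121/600.
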